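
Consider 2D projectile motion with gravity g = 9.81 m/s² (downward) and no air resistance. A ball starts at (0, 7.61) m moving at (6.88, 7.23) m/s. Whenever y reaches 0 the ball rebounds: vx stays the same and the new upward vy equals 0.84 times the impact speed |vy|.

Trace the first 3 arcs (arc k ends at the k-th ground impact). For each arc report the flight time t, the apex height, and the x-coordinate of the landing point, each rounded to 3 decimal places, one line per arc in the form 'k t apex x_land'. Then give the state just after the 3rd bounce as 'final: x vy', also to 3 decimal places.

Arc 1: start y=7.610, vy=7.230 → t=2.184, apex=10.274, x_land=15.028, impact vy=-14.198
  bounce: vy ← 0.84·14.198 = 11.926
Arc 2: start y=0.000, vy=11.926 → t=2.431, apex=7.250, x_land=31.756, impact vy=-11.926
  bounce: vy ← 0.84·11.926 = 10.018
Arc 3: start y=0.000, vy=10.018 → t=2.042, apex=5.115, x_land=45.808, impact vy=-10.018
  bounce: vy ← 0.84·10.018 = 8.415

1 2.184 10.274 15.028
2 2.431 7.250 31.756
3 2.042 5.115 45.808
final: 45.808 8.415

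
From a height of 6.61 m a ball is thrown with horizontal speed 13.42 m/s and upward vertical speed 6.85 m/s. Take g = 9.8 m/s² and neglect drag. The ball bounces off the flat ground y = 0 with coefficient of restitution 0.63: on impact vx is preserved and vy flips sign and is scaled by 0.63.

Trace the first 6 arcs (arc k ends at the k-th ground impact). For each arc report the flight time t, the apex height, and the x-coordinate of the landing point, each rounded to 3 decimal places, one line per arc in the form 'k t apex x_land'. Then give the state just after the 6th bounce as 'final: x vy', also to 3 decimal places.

1 2.055 9.004 27.572
2 1.708 3.574 50.493
3 1.076 1.418 64.934
4 0.678 0.563 74.032
5 0.427 0.223 79.763
6 0.269 0.089 83.374
final: 83.374 0.831

Arc 1: start y=6.610, vy=6.850 → t=2.055, apex=9.004, x_land=27.572, impact vy=-13.285
  bounce: vy ← 0.63·13.285 = 8.369
Arc 2: start y=0.000, vy=8.369 → t=1.708, apex=3.574, x_land=50.493, impact vy=-8.369
  bounce: vy ← 0.63·8.369 = 5.273
Arc 3: start y=0.000, vy=5.273 → t=1.076, apex=1.418, x_land=64.934, impact vy=-5.273
  bounce: vy ← 0.63·5.273 = 3.322
Arc 4: start y=0.000, vy=3.322 → t=0.678, apex=0.563, x_land=74.032, impact vy=-3.322
  bounce: vy ← 0.63·3.322 = 2.093
Arc 5: start y=0.000, vy=2.093 → t=0.427, apex=0.223, x_land=79.763, impact vy=-2.093
  bounce: vy ← 0.63·2.093 = 1.318
Arc 6: start y=0.000, vy=1.318 → t=0.269, apex=0.089, x_land=83.374, impact vy=-1.318
  bounce: vy ← 0.63·1.318 = 0.831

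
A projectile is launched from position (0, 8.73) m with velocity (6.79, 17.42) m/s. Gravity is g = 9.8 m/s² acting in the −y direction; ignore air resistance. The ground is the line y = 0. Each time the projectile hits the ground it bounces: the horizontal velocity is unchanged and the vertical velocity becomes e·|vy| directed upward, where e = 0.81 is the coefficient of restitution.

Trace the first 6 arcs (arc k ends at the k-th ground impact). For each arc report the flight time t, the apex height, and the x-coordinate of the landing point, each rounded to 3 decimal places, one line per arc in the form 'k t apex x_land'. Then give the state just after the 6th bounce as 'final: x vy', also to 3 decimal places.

Arc 1: start y=8.730, vy=17.420 → t=4.000, apex=24.212, x_land=27.163, impact vy=-21.784
  bounce: vy ← 0.81·21.784 = 17.645
Arc 2: start y=0.000, vy=17.645 → t=3.601, apex=15.886, x_land=51.615, impact vy=-17.645
  bounce: vy ← 0.81·17.645 = 14.293
Arc 3: start y=0.000, vy=14.293 → t=2.917, apex=10.423, x_land=71.420, impact vy=-14.293
  bounce: vy ← 0.81·14.293 = 11.577
Arc 4: start y=0.000, vy=11.577 → t=2.363, apex=6.838, x_land=87.463, impact vy=-11.577
  bounce: vy ← 0.81·11.577 = 9.378
Arc 5: start y=0.000, vy=9.378 → t=1.914, apex=4.487, x_land=100.458, impact vy=-9.378
  bounce: vy ← 0.81·9.378 = 7.596
Arc 6: start y=0.000, vy=7.596 → t=1.550, apex=2.944, x_land=110.983, impact vy=-7.596
  bounce: vy ← 0.81·7.596 = 6.153

1 4.000 24.212 27.163
2 3.601 15.886 51.615
3 2.917 10.423 71.420
4 2.363 6.838 87.463
5 1.914 4.487 100.458
6 1.550 2.944 110.983
final: 110.983 6.153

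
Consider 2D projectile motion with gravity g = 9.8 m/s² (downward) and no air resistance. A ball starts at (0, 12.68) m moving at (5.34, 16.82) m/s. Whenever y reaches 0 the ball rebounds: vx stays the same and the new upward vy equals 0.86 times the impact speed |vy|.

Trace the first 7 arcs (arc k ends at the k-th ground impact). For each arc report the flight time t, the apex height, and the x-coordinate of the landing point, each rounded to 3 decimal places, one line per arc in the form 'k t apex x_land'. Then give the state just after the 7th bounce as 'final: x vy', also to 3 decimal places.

Arc 1: start y=12.680, vy=16.820 → t=4.069, apex=27.114, x_land=21.727, impact vy=-23.053
  bounce: vy ← 0.86·23.053 = 19.826
Arc 2: start y=0.000, vy=19.826 → t=4.046, apex=20.054, x_land=43.333, impact vy=-19.826
  bounce: vy ← 0.86·19.826 = 17.050
Arc 3: start y=0.000, vy=17.050 → t=3.480, apex=14.832, x_land=61.914, impact vy=-17.050
  bounce: vy ← 0.86·17.050 = 14.663
Arc 4: start y=0.000, vy=14.663 → t=2.992, apex=10.970, x_land=77.893, impact vy=-14.663
  bounce: vy ← 0.86·14.663 = 12.610
Arc 5: start y=0.000, vy=12.610 → t=2.574, apex=8.113, x_land=91.636, impact vy=-12.610
  bounce: vy ← 0.86·12.610 = 10.845
Arc 6: start y=0.000, vy=10.845 → t=2.213, apex=6.000, x_land=103.454, impact vy=-10.845
  bounce: vy ← 0.86·10.845 = 9.326
Arc 7: start y=0.000, vy=9.326 → t=1.903, apex=4.438, x_land=113.618, impact vy=-9.326
  bounce: vy ← 0.86·9.326 = 8.021

1 4.069 27.114 21.727
2 4.046 20.054 43.333
3 3.480 14.832 61.914
4 2.992 10.970 77.893
5 2.574 8.113 91.636
6 2.213 6.000 103.454
7 1.903 4.438 113.618
final: 113.618 8.021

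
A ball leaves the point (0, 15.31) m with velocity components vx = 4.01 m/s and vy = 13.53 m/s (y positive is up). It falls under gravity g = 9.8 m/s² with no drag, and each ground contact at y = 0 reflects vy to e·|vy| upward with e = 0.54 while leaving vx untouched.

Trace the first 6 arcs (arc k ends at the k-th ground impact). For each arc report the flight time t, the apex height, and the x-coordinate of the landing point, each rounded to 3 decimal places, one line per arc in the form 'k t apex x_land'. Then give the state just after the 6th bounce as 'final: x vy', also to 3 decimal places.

1 3.624 24.650 14.530
2 2.422 7.188 24.244
3 1.308 2.096 29.489
4 0.706 0.611 32.322
5 0.381 0.178 33.851
6 0.206 0.052 34.677
final: 34.677 0.545

Arc 1: start y=15.310, vy=13.530 → t=3.624, apex=24.650, x_land=14.530, impact vy=-21.980
  bounce: vy ← 0.54·21.980 = 11.869
Arc 2: start y=0.000, vy=11.869 → t=2.422, apex=7.188, x_land=24.244, impact vy=-11.869
  bounce: vy ← 0.54·11.869 = 6.409
Arc 3: start y=0.000, vy=6.409 → t=1.308, apex=2.096, x_land=29.489, impact vy=-6.409
  bounce: vy ← 0.54·6.409 = 3.461
Arc 4: start y=0.000, vy=3.461 → t=0.706, apex=0.611, x_land=32.322, impact vy=-3.461
  bounce: vy ← 0.54·3.461 = 1.869
Arc 5: start y=0.000, vy=1.869 → t=0.381, apex=0.178, x_land=33.851, impact vy=-1.869
  bounce: vy ← 0.54·1.869 = 1.009
Arc 6: start y=0.000, vy=1.009 → t=0.206, apex=0.052, x_land=34.677, impact vy=-1.009
  bounce: vy ← 0.54·1.009 = 0.545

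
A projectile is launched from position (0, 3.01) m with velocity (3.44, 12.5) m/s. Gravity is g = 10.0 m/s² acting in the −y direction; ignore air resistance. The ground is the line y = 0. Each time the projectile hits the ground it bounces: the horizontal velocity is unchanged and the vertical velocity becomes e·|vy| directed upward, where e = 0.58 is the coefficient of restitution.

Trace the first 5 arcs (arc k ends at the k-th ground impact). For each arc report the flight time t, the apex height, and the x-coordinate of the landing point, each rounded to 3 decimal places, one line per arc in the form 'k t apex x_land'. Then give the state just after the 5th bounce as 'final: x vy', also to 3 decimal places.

Arc 1: start y=3.010, vy=12.500 → t=2.721, apex=10.822, x_land=9.361, impact vy=-14.712
  bounce: vy ← 0.58·14.712 = 8.533
Arc 2: start y=0.000, vy=8.533 → t=1.707, apex=3.641, x_land=15.232, impact vy=-8.533
  bounce: vy ← 0.58·8.533 = 4.949
Arc 3: start y=0.000, vy=4.949 → t=0.990, apex=1.225, x_land=18.637, impact vy=-4.949
  bounce: vy ← 0.58·4.949 = 2.871
Arc 4: start y=0.000, vy=2.871 → t=0.574, apex=0.412, x_land=20.612, impact vy=-2.871
  bounce: vy ← 0.58·2.871 = 1.665
Arc 5: start y=0.000, vy=1.665 → t=0.333, apex=0.139, x_land=21.757, impact vy=-1.665
  bounce: vy ← 0.58·1.665 = 0.966

1 2.721 10.822 9.361
2 1.707 3.641 15.232
3 0.990 1.225 18.637
4 0.574 0.412 20.612
5 0.333 0.139 21.757
final: 21.757 0.966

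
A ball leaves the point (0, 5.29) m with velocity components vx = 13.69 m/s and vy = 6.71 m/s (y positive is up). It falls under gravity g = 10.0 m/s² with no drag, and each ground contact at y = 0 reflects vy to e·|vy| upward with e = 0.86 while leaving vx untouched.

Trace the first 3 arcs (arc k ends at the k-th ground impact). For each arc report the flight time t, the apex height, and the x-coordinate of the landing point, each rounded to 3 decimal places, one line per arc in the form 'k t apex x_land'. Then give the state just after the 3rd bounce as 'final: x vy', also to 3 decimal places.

1 1.899 7.541 25.999
2 2.112 5.577 54.917
3 1.817 4.125 79.786
final: 79.786 7.811

Arc 1: start y=5.290, vy=6.710 → t=1.899, apex=7.541, x_land=25.999, impact vy=-12.281
  bounce: vy ← 0.86·12.281 = 10.562
Arc 2: start y=0.000, vy=10.562 → t=2.112, apex=5.577, x_land=54.917, impact vy=-10.562
  bounce: vy ← 0.86·10.562 = 9.083
Arc 3: start y=0.000, vy=9.083 → t=1.817, apex=4.125, x_land=79.786, impact vy=-9.083
  bounce: vy ← 0.86·9.083 = 7.811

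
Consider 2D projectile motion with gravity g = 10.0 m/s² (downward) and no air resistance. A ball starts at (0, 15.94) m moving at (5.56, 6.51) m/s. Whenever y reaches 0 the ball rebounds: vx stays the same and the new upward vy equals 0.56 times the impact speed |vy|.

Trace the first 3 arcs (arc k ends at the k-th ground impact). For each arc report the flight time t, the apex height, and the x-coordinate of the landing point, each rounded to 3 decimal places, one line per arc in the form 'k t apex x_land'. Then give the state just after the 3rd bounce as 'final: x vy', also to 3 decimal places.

Arc 1: start y=15.940, vy=6.510 → t=2.551, apex=18.059, x_land=14.186, impact vy=-19.005
  bounce: vy ← 0.56·19.005 = 10.643
Arc 2: start y=0.000, vy=10.643 → t=2.129, apex=5.663, x_land=26.021, impact vy=-10.643
  bounce: vy ← 0.56·10.643 = 5.960
Arc 3: start y=0.000, vy=5.960 → t=1.192, apex=1.776, x_land=32.648, impact vy=-5.960
  bounce: vy ← 0.56·5.960 = 3.338

1 2.551 18.059 14.186
2 2.129 5.663 26.021
3 1.192 1.776 32.648
final: 32.648 3.338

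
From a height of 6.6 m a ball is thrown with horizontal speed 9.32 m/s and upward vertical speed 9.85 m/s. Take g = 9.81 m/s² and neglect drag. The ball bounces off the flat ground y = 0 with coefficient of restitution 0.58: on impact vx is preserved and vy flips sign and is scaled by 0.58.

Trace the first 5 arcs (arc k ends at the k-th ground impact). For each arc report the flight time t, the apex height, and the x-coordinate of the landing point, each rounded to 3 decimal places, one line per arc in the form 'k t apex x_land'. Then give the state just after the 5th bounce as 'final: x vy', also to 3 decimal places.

1 2.538 11.545 23.657
2 1.780 3.884 40.243
3 1.032 1.306 49.863
4 0.599 0.440 55.443
5 0.347 0.148 58.679
final: 58.679 0.988

Arc 1: start y=6.600, vy=9.850 → t=2.538, apex=11.545, x_land=23.657, impact vy=-15.050
  bounce: vy ← 0.58·15.050 = 8.729
Arc 2: start y=0.000, vy=8.729 → t=1.780, apex=3.884, x_land=40.243, impact vy=-8.729
  bounce: vy ← 0.58·8.729 = 5.063
Arc 3: start y=0.000, vy=5.063 → t=1.032, apex=1.306, x_land=49.863, impact vy=-5.063
  bounce: vy ← 0.58·5.063 = 2.937
Arc 4: start y=0.000, vy=2.937 → t=0.599, apex=0.440, x_land=55.443, impact vy=-2.937
  bounce: vy ← 0.58·2.937 = 1.703
Arc 5: start y=0.000, vy=1.703 → t=0.347, apex=0.148, x_land=58.679, impact vy=-1.703
  bounce: vy ← 0.58·1.703 = 0.988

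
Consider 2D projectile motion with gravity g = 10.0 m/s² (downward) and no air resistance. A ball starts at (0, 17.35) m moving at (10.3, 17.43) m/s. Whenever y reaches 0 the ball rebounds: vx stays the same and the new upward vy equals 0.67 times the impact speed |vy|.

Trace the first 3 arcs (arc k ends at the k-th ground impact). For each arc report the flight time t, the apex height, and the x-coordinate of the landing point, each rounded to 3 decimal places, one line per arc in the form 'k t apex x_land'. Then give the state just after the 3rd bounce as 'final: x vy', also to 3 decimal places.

1 4.294 32.540 44.229
2 3.418 14.607 79.439
3 2.290 6.557 103.030
final: 103.030 7.673

Arc 1: start y=17.350, vy=17.430 → t=4.294, apex=32.540, x_land=44.229, impact vy=-25.511
  bounce: vy ← 0.67·25.511 = 17.092
Arc 2: start y=0.000, vy=17.092 → t=3.418, apex=14.607, x_land=79.439, impact vy=-17.092
  bounce: vy ← 0.67·17.092 = 11.452
Arc 3: start y=0.000, vy=11.452 → t=2.290, apex=6.557, x_land=103.030, impact vy=-11.452
  bounce: vy ← 0.67·11.452 = 7.673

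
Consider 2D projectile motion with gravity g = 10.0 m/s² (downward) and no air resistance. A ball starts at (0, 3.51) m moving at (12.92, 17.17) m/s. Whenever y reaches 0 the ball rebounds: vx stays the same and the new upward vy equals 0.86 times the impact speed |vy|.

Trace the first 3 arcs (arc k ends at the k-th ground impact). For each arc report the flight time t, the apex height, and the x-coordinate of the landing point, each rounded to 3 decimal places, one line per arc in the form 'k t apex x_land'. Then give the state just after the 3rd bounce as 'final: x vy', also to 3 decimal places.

1 3.628 18.250 46.868
2 3.286 13.498 89.324
3 2.826 9.983 125.836
final: 125.836 12.152

Arc 1: start y=3.510, vy=17.170 → t=3.628, apex=18.250, x_land=46.868, impact vy=-19.105
  bounce: vy ← 0.86·19.105 = 16.430
Arc 2: start y=0.000, vy=16.430 → t=3.286, apex=13.498, x_land=89.324, impact vy=-16.430
  bounce: vy ← 0.86·16.430 = 14.130
Arc 3: start y=0.000, vy=14.130 → t=2.826, apex=9.983, x_land=125.836, impact vy=-14.130
  bounce: vy ← 0.86·14.130 = 12.152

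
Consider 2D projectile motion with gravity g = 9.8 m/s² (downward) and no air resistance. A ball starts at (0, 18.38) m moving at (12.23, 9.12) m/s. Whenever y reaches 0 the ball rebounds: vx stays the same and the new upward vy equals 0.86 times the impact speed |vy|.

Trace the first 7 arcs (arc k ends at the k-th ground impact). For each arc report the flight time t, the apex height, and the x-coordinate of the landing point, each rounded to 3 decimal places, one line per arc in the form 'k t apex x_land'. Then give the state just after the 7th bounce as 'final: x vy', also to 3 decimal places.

1 3.079 22.624 37.660
2 3.696 16.732 82.860
3 3.178 12.375 121.732
4 2.733 9.153 155.162
5 2.351 6.769 183.912
6 2.022 5.007 208.637
7 1.739 3.703 229.900
final: 229.900 7.327

Arc 1: start y=18.380, vy=9.120 → t=3.079, apex=22.624, x_land=37.660, impact vy=-21.058
  bounce: vy ← 0.86·21.058 = 18.110
Arc 2: start y=0.000, vy=18.110 → t=3.696, apex=16.732, x_land=82.860, impact vy=-18.110
  bounce: vy ← 0.86·18.110 = 15.574
Arc 3: start y=0.000, vy=15.574 → t=3.178, apex=12.375, x_land=121.732, impact vy=-15.574
  bounce: vy ← 0.86·15.574 = 13.394
Arc 4: start y=0.000, vy=13.394 → t=2.733, apex=9.153, x_land=155.162, impact vy=-13.394
  bounce: vy ← 0.86·13.394 = 11.519
Arc 5: start y=0.000, vy=11.519 → t=2.351, apex=6.769, x_land=183.912, impact vy=-11.519
  bounce: vy ← 0.86·11.519 = 9.906
Arc 6: start y=0.000, vy=9.906 → t=2.022, apex=5.007, x_land=208.637, impact vy=-9.906
  bounce: vy ← 0.86·9.906 = 8.519
Arc 7: start y=0.000, vy=8.519 → t=1.739, apex=3.703, x_land=229.900, impact vy=-8.519
  bounce: vy ← 0.86·8.519 = 7.327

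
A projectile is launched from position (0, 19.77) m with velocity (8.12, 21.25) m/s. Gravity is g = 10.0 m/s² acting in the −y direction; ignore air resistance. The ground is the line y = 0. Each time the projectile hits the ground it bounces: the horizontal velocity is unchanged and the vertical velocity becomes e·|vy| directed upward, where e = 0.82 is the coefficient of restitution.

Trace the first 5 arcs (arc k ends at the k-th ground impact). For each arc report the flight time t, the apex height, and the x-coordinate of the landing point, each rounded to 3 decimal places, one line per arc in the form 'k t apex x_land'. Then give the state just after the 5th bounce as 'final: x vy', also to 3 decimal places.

Arc 1: start y=19.770, vy=21.250 → t=5.035, apex=42.348, x_land=40.886, impact vy=-29.103
  bounce: vy ← 0.82·29.103 = 23.864
Arc 2: start y=0.000, vy=23.864 → t=4.773, apex=28.475, x_land=79.642, impact vy=-23.864
  bounce: vy ← 0.82·23.864 = 19.569
Arc 3: start y=0.000, vy=19.569 → t=3.914, apex=19.147, x_land=111.421, impact vy=-19.569
  bounce: vy ← 0.82·19.569 = 16.046
Arc 4: start y=0.000, vy=16.046 → t=3.209, apex=12.874, x_land=137.480, impact vy=-16.046
  bounce: vy ← 0.82·16.046 = 13.158
Arc 5: start y=0.000, vy=13.158 → t=2.632, apex=8.657, x_land=158.849, impact vy=-13.158
  bounce: vy ← 0.82·13.158 = 10.790

1 5.035 42.348 40.886
2 4.773 28.475 79.642
3 3.914 19.147 111.421
4 3.209 12.874 137.480
5 2.632 8.657 158.849
final: 158.849 10.790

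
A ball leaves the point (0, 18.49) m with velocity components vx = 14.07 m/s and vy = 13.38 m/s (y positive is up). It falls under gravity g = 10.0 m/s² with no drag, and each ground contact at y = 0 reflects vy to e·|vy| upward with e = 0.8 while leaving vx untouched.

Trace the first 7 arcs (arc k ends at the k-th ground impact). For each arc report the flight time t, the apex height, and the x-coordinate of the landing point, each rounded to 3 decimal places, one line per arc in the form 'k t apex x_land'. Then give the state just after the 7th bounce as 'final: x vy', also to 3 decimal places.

Arc 1: start y=18.490, vy=13.380 → t=3.681, apex=27.441, x_land=51.787, impact vy=-23.427
  bounce: vy ← 0.8·23.427 = 18.742
Arc 2: start y=0.000, vy=18.742 → t=3.748, apex=17.562, x_land=104.526, impact vy=-18.742
  bounce: vy ← 0.8·18.742 = 14.993
Arc 3: start y=0.000, vy=14.993 → t=2.999, apex=11.240, x_land=146.717, impact vy=-14.993
  bounce: vy ← 0.8·14.993 = 11.995
Arc 4: start y=0.000, vy=11.995 → t=2.399, apex=7.194, x_land=180.470, impact vy=-11.995
  bounce: vy ← 0.8·11.995 = 9.596
Arc 5: start y=0.000, vy=9.596 → t=1.919, apex=4.604, x_land=207.473, impact vy=-9.596
  bounce: vy ← 0.8·9.596 = 7.677
Arc 6: start y=0.000, vy=7.677 → t=1.535, apex=2.946, x_land=229.074, impact vy=-7.677
  bounce: vy ← 0.8·7.677 = 6.141
Arc 7: start y=0.000, vy=6.141 → t=1.228, apex=1.886, x_land=246.356, impact vy=-6.141
  bounce: vy ← 0.8·6.141 = 4.913

1 3.681 27.441 51.787
2 3.748 17.562 104.526
3 2.999 11.240 146.717
4 2.399 7.194 180.470
5 1.919 4.604 207.473
6 1.535 2.946 229.074
7 1.228 1.886 246.356
final: 246.356 4.913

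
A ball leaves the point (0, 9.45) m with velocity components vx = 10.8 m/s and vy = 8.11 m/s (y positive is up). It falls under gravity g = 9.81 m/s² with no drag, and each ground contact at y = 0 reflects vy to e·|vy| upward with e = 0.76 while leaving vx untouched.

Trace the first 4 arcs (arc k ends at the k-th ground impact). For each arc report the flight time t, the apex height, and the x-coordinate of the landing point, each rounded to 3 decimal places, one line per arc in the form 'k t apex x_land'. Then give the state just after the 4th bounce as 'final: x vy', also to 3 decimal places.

Arc 1: start y=9.450, vy=8.110 → t=2.442, apex=12.802, x_land=26.377, impact vy=-15.849
  bounce: vy ← 0.76·15.849 = 12.045
Arc 2: start y=0.000, vy=12.045 → t=2.456, apex=7.395, x_land=52.898, impact vy=-12.045
  bounce: vy ← 0.76·12.045 = 9.154
Arc 3: start y=0.000, vy=9.154 → t=1.866, apex=4.271, x_land=73.054, impact vy=-9.154
  bounce: vy ← 0.76·9.154 = 6.957
Arc 4: start y=0.000, vy=6.957 → t=1.418, apex=2.467, x_land=88.372, impact vy=-6.957
  bounce: vy ← 0.76·6.957 = 5.287

1 2.442 12.802 26.377
2 2.456 7.395 52.898
3 1.866 4.271 73.054
4 1.418 2.467 88.372
final: 88.372 5.287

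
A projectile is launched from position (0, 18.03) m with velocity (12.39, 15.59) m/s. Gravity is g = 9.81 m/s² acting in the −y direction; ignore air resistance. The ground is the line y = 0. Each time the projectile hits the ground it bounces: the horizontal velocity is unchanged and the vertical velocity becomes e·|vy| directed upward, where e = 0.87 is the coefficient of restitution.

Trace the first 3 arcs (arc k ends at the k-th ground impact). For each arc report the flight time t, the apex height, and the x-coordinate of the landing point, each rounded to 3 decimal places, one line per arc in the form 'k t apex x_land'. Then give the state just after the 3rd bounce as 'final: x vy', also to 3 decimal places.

Arc 1: start y=18.030, vy=15.590 → t=4.079, apex=30.418, x_land=50.544, impact vy=-24.429
  bounce: vy ← 0.87·24.429 = 21.254
Arc 2: start y=0.000, vy=21.254 → t=4.333, apex=23.023, x_land=104.231, impact vy=-21.254
  bounce: vy ← 0.87·21.254 = 18.491
Arc 3: start y=0.000, vy=18.491 → t=3.770, apex=17.426, x_land=150.938, impact vy=-18.491
  bounce: vy ← 0.87·18.491 = 16.087

1 4.079 30.418 50.544
2 4.333 23.023 104.231
3 3.770 17.426 150.938
final: 150.938 16.087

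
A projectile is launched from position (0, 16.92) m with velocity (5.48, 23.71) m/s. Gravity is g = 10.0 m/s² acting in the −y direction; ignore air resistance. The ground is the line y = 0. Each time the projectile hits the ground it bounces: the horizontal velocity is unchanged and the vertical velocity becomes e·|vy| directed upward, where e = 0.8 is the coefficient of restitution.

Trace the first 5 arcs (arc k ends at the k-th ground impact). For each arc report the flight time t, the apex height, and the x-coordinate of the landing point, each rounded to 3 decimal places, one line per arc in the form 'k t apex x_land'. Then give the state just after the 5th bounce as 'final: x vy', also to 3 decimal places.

Arc 1: start y=16.920, vy=23.710 → t=5.372, apex=45.028, x_land=29.438, impact vy=-30.009
  bounce: vy ← 0.8·30.009 = 24.008
Arc 2: start y=0.000, vy=24.008 → t=4.802, apex=28.818, x_land=55.750, impact vy=-24.008
  bounce: vy ← 0.8·24.008 = 19.206
Arc 3: start y=0.000, vy=19.206 → t=3.841, apex=18.444, x_land=76.800, impact vy=-19.206
  bounce: vy ← 0.8·19.206 = 15.365
Arc 4: start y=0.000, vy=15.365 → t=3.073, apex=11.804, x_land=93.640, impact vy=-15.365
  bounce: vy ← 0.8·15.365 = 12.292
Arc 5: start y=0.000, vy=12.292 → t=2.458, apex=7.554, x_land=107.112, impact vy=-12.292
  bounce: vy ← 0.8·12.292 = 9.833

1 5.372 45.028 29.438
2 4.802 28.818 55.750
3 3.841 18.444 76.800
4 3.073 11.804 93.640
5 2.458 7.554 107.112
final: 107.112 9.833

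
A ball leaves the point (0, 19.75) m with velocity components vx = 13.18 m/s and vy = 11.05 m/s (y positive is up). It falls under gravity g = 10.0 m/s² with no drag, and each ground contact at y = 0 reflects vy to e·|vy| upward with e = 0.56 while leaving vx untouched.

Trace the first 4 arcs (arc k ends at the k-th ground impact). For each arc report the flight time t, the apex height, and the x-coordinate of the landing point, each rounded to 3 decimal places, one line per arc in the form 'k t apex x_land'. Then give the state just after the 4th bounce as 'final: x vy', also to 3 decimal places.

1 3.379 25.855 44.535
2 2.547 8.108 78.103
3 1.426 2.543 96.901
4 0.799 0.797 107.428
final: 107.428 2.236

Arc 1: start y=19.750, vy=11.050 → t=3.379, apex=25.855, x_land=44.535, impact vy=-22.740
  bounce: vy ← 0.56·22.740 = 12.734
Arc 2: start y=0.000, vy=12.734 → t=2.547, apex=8.108, x_land=78.103, impact vy=-12.734
  bounce: vy ← 0.56·12.734 = 7.131
Arc 3: start y=0.000, vy=7.131 → t=1.426, apex=2.543, x_land=96.901, impact vy=-7.131
  bounce: vy ← 0.56·7.131 = 3.993
Arc 4: start y=0.000, vy=3.993 → t=0.799, apex=0.797, x_land=107.428, impact vy=-3.993
  bounce: vy ← 0.56·3.993 = 2.236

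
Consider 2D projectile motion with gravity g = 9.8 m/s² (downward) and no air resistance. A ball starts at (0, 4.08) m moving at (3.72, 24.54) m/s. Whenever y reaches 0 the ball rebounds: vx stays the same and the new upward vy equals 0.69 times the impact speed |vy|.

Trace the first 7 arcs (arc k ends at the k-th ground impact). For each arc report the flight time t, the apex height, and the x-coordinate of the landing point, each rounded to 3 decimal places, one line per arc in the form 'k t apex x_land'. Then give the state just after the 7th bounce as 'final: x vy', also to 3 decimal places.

1 5.169 34.805 19.230
2 3.678 16.571 32.911
3 2.538 7.889 42.352
4 1.751 3.756 48.866
5 1.208 1.788 53.360
6 0.834 0.851 56.462
7 0.575 0.405 58.602
final: 58.602 1.945

Arc 1: start y=4.080, vy=24.540 → t=5.169, apex=34.805, x_land=19.230, impact vy=-26.119
  bounce: vy ← 0.69·26.119 = 18.022
Arc 2: start y=0.000, vy=18.022 → t=3.678, apex=16.571, x_land=32.911, impact vy=-18.022
  bounce: vy ← 0.69·18.022 = 12.435
Arc 3: start y=0.000, vy=12.435 → t=2.538, apex=7.889, x_land=42.352, impact vy=-12.435
  bounce: vy ← 0.69·12.435 = 8.580
Arc 4: start y=0.000, vy=8.580 → t=1.751, apex=3.756, x_land=48.866, impact vy=-8.580
  bounce: vy ← 0.69·8.580 = 5.920
Arc 5: start y=0.000, vy=5.920 → t=1.208, apex=1.788, x_land=53.360, impact vy=-5.920
  bounce: vy ← 0.69·5.920 = 4.085
Arc 6: start y=0.000, vy=4.085 → t=0.834, apex=0.851, x_land=56.462, impact vy=-4.085
  bounce: vy ← 0.69·4.085 = 2.819
Arc 7: start y=0.000, vy=2.819 → t=0.575, apex=0.405, x_land=58.602, impact vy=-2.819
  bounce: vy ← 0.69·2.819 = 1.945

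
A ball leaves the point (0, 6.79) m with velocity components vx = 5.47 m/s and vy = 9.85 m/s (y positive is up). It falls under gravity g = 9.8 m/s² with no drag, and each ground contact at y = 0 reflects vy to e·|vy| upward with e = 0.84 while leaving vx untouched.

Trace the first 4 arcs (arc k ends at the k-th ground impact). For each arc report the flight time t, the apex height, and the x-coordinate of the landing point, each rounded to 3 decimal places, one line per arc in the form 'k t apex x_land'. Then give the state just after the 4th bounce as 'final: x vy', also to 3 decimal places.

1 2.553 11.740 13.965
2 2.600 8.284 28.189
3 2.184 5.845 40.138
4 1.835 4.124 50.175
final: 50.175 7.552

Arc 1: start y=6.790, vy=9.850 → t=2.553, apex=11.740, x_land=13.965, impact vy=-15.169
  bounce: vy ← 0.84·15.169 = 12.742
Arc 2: start y=0.000, vy=12.742 → t=2.600, apex=8.284, x_land=28.189, impact vy=-12.742
  bounce: vy ← 0.84·12.742 = 10.703
Arc 3: start y=0.000, vy=10.703 → t=2.184, apex=5.845, x_land=40.138, impact vy=-10.703
  bounce: vy ← 0.84·10.703 = 8.991
Arc 4: start y=0.000, vy=8.991 → t=1.835, apex=4.124, x_land=50.175, impact vy=-8.991
  bounce: vy ← 0.84·8.991 = 7.552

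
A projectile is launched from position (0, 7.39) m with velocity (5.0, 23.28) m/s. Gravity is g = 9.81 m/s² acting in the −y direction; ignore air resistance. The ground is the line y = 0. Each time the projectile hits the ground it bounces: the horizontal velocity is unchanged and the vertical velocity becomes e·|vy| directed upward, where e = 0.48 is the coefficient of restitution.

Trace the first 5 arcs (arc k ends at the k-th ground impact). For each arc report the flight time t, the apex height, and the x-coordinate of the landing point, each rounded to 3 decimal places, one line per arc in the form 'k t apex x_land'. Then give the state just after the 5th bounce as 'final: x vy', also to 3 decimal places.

Arc 1: start y=7.390, vy=23.280 → t=5.045, apex=35.013, x_land=25.224, impact vy=-26.210
  bounce: vy ← 0.48·26.210 = 12.581
Arc 2: start y=0.000, vy=12.581 → t=2.565, apex=8.067, x_land=38.048, impact vy=-12.581
  bounce: vy ← 0.48·12.581 = 6.039
Arc 3: start y=0.000, vy=6.039 → t=1.231, apex=1.859, x_land=44.204, impact vy=-6.039
  bounce: vy ← 0.48·6.039 = 2.899
Arc 4: start y=0.000, vy=2.899 → t=0.591, apex=0.428, x_land=47.159, impact vy=-2.899
  bounce: vy ← 0.48·2.899 = 1.391
Arc 5: start y=0.000, vy=1.391 → t=0.284, apex=0.099, x_land=48.577, impact vy=-1.391
  bounce: vy ← 0.48·1.391 = 0.668

1 5.045 35.013 25.224
2 2.565 8.067 38.048
3 1.231 1.859 44.204
4 0.591 0.428 47.159
5 0.284 0.099 48.577
final: 48.577 0.668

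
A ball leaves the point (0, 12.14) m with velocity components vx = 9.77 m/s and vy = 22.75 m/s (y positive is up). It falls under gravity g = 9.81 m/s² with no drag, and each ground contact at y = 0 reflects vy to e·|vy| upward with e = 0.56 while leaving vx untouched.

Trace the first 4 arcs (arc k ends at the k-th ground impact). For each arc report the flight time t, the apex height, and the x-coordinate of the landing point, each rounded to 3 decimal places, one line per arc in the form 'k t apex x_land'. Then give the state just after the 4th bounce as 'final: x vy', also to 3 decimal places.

1 5.121 38.519 50.036
2 3.139 12.080 80.700
3 1.758 3.788 97.872
4 0.984 1.188 107.489
final: 107.489 2.704

Arc 1: start y=12.140, vy=22.750 → t=5.121, apex=38.519, x_land=50.036, impact vy=-27.491
  bounce: vy ← 0.56·27.491 = 15.395
Arc 2: start y=0.000, vy=15.395 → t=3.139, apex=12.080, x_land=80.700, impact vy=-15.395
  bounce: vy ← 0.56·15.395 = 8.621
Arc 3: start y=0.000, vy=8.621 → t=1.758, apex=3.788, x_land=97.872, impact vy=-8.621
  bounce: vy ← 0.56·8.621 = 4.828
Arc 4: start y=0.000, vy=4.828 → t=0.984, apex=1.188, x_land=107.489, impact vy=-4.828
  bounce: vy ← 0.56·4.828 = 2.704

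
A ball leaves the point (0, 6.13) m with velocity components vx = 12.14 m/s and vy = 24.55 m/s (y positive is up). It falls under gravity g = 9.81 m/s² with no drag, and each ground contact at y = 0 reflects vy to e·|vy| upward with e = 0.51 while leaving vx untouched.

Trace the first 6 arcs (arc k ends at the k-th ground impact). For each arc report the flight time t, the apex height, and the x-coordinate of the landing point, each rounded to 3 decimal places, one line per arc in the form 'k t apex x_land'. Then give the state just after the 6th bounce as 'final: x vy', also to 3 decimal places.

1 5.243 36.849 63.655
2 2.796 9.584 97.595
3 1.426 2.493 114.905
4 0.727 0.648 123.732
5 0.371 0.169 128.235
6 0.189 0.044 130.531
final: 130.531 0.473

Arc 1: start y=6.130, vy=24.550 → t=5.243, apex=36.849, x_land=63.655, impact vy=-26.888
  bounce: vy ← 0.51·26.888 = 13.713
Arc 2: start y=0.000, vy=13.713 → t=2.796, apex=9.584, x_land=97.595, impact vy=-13.713
  bounce: vy ← 0.51·13.713 = 6.994
Arc 3: start y=0.000, vy=6.994 → t=1.426, apex=2.493, x_land=114.905, impact vy=-6.994
  bounce: vy ← 0.51·6.994 = 3.567
Arc 4: start y=0.000, vy=3.567 → t=0.727, apex=0.648, x_land=123.732, impact vy=-3.567
  bounce: vy ← 0.51·3.567 = 1.819
Arc 5: start y=0.000, vy=1.819 → t=0.371, apex=0.169, x_land=128.235, impact vy=-1.819
  bounce: vy ← 0.51·1.819 = 0.928
Arc 6: start y=0.000, vy=0.928 → t=0.189, apex=0.044, x_land=130.531, impact vy=-0.928
  bounce: vy ← 0.51·0.928 = 0.473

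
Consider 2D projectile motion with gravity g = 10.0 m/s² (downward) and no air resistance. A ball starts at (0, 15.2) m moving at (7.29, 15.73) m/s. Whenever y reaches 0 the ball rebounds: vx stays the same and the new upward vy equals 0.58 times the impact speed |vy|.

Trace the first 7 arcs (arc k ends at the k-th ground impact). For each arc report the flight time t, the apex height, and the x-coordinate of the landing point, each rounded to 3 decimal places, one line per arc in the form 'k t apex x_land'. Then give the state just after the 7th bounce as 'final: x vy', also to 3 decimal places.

1 3.921 27.572 28.586
2 2.724 9.275 48.444
3 1.580 3.120 59.961
4 0.916 1.050 66.642
5 0.531 0.353 70.516
6 0.308 0.119 72.763
7 0.179 0.040 74.067
final: 74.067 0.518

Arc 1: start y=15.200, vy=15.730 → t=3.921, apex=27.572, x_land=28.586, impact vy=-23.483
  bounce: vy ← 0.58·23.483 = 13.620
Arc 2: start y=0.000, vy=13.620 → t=2.724, apex=9.275, x_land=48.444, impact vy=-13.620
  bounce: vy ← 0.58·13.620 = 7.900
Arc 3: start y=0.000, vy=7.900 → t=1.580, apex=3.120, x_land=59.961, impact vy=-7.900
  bounce: vy ← 0.58·7.900 = 4.582
Arc 4: start y=0.000, vy=4.582 → t=0.916, apex=1.050, x_land=66.642, impact vy=-4.582
  bounce: vy ← 0.58·4.582 = 2.657
Arc 5: start y=0.000, vy=2.657 → t=0.531, apex=0.353, x_land=70.516, impact vy=-2.657
  bounce: vy ← 0.58·2.657 = 1.541
Arc 6: start y=0.000, vy=1.541 → t=0.308, apex=0.119, x_land=72.763, impact vy=-1.541
  bounce: vy ← 0.58·1.541 = 0.894
Arc 7: start y=0.000, vy=0.894 → t=0.179, apex=0.040, x_land=74.067, impact vy=-0.894
  bounce: vy ← 0.58·0.894 = 0.518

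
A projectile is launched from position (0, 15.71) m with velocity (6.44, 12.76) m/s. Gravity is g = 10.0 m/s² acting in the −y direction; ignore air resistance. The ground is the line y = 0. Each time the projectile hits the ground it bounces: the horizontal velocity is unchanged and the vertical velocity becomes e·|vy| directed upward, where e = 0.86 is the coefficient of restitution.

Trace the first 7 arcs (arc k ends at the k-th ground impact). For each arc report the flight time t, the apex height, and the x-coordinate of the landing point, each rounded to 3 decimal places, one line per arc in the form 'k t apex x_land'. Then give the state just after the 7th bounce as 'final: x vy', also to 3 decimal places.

1 3.460 23.851 22.283
2 3.757 17.640 46.475
3 3.231 13.047 67.281
4 2.778 9.649 85.174
5 2.389 7.137 100.562
6 2.055 5.278 113.795
7 1.767 3.904 125.176
final: 125.176 7.599

Arc 1: start y=15.710, vy=12.760 → t=3.460, apex=23.851, x_land=22.283, impact vy=-21.841
  bounce: vy ← 0.86·21.841 = 18.783
Arc 2: start y=0.000, vy=18.783 → t=3.757, apex=17.640, x_land=46.475, impact vy=-18.783
  bounce: vy ← 0.86·18.783 = 16.153
Arc 3: start y=0.000, vy=16.153 → t=3.231, apex=13.047, x_land=67.281, impact vy=-16.153
  bounce: vy ← 0.86·16.153 = 13.892
Arc 4: start y=0.000, vy=13.892 → t=2.778, apex=9.649, x_land=85.174, impact vy=-13.892
  bounce: vy ← 0.86·13.892 = 11.947
Arc 5: start y=0.000, vy=11.947 → t=2.389, apex=7.137, x_land=100.562, impact vy=-11.947
  bounce: vy ← 0.86·11.947 = 10.274
Arc 6: start y=0.000, vy=10.274 → t=2.055, apex=5.278, x_land=113.795, impact vy=-10.274
  bounce: vy ← 0.86·10.274 = 8.836
Arc 7: start y=0.000, vy=8.836 → t=1.767, apex=3.904, x_land=125.176, impact vy=-8.836
  bounce: vy ← 0.86·8.836 = 7.599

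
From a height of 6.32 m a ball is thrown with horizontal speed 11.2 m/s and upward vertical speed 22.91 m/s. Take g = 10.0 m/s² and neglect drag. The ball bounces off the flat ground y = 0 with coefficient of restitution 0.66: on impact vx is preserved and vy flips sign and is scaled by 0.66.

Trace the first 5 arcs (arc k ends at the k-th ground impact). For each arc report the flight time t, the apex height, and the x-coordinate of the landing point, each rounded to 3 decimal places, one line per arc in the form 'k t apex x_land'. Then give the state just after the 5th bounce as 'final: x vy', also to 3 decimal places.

1 4.843 32.563 54.242
2 3.369 14.185 91.970
3 2.223 6.179 116.871
4 1.467 2.691 133.306
5 0.968 1.172 144.153
final: 144.153 3.196

Arc 1: start y=6.320, vy=22.910 → t=4.843, apex=32.563, x_land=54.242, impact vy=-25.520
  bounce: vy ← 0.66·25.520 = 16.843
Arc 2: start y=0.000, vy=16.843 → t=3.369, apex=14.185, x_land=91.970, impact vy=-16.843
  bounce: vy ← 0.66·16.843 = 11.116
Arc 3: start y=0.000, vy=11.116 → t=2.223, apex=6.179, x_land=116.871, impact vy=-11.116
  bounce: vy ← 0.66·11.116 = 7.337
Arc 4: start y=0.000, vy=7.337 → t=1.467, apex=2.691, x_land=133.306, impact vy=-7.337
  bounce: vy ← 0.66·7.337 = 4.842
Arc 5: start y=0.000, vy=4.842 → t=0.968, apex=1.172, x_land=144.153, impact vy=-4.842
  bounce: vy ← 0.66·4.842 = 3.196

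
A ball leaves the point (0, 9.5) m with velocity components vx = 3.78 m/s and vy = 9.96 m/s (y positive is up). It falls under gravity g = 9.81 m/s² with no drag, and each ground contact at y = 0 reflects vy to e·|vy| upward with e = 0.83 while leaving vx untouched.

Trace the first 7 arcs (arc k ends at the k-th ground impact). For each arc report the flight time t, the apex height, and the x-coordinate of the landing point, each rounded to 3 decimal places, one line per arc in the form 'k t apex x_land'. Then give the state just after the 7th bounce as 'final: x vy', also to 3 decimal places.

1 2.738 14.556 10.350
2 2.860 10.028 21.159
3 2.374 6.908 30.131
4 1.970 4.759 37.577
5 1.635 3.278 43.758
6 1.357 2.259 48.888
7 1.126 1.556 53.146
final: 53.146 4.586

Arc 1: start y=9.500, vy=9.960 → t=2.738, apex=14.556, x_land=10.350, impact vy=-16.899
  bounce: vy ← 0.83·16.899 = 14.027
Arc 2: start y=0.000, vy=14.027 → t=2.860, apex=10.028, x_land=21.159, impact vy=-14.027
  bounce: vy ← 0.83·14.027 = 11.642
Arc 3: start y=0.000, vy=11.642 → t=2.374, apex=6.908, x_land=30.131, impact vy=-11.642
  bounce: vy ← 0.83·11.642 = 9.663
Arc 4: start y=0.000, vy=9.663 → t=1.970, apex=4.759, x_land=37.577, impact vy=-9.663
  bounce: vy ← 0.83·9.663 = 8.020
Arc 5: start y=0.000, vy=8.020 → t=1.635, apex=3.278, x_land=43.758, impact vy=-8.020
  bounce: vy ← 0.83·8.020 = 6.657
Arc 6: start y=0.000, vy=6.657 → t=1.357, apex=2.259, x_land=48.888, impact vy=-6.657
  bounce: vy ← 0.83·6.657 = 5.525
Arc 7: start y=0.000, vy=5.525 → t=1.126, apex=1.556, x_land=53.146, impact vy=-5.525
  bounce: vy ← 0.83·5.525 = 4.586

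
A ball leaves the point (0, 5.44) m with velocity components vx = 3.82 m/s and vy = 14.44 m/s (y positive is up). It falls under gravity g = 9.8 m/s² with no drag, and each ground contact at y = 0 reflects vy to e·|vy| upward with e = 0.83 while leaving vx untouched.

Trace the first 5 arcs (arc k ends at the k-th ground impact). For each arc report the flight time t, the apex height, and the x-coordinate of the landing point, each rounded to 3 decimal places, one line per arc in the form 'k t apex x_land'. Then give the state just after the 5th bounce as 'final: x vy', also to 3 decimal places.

Arc 1: start y=5.440, vy=14.440 → t=3.285, apex=16.078, x_land=12.548, impact vy=-17.752
  bounce: vy ← 0.83·17.752 = 14.734
Arc 2: start y=0.000, vy=14.734 → t=3.007, apex=11.076, x_land=24.035, impact vy=-14.734
  bounce: vy ← 0.83·14.734 = 12.229
Arc 3: start y=0.000, vy=12.229 → t=2.496, apex=7.631, x_land=33.569, impact vy=-12.229
  bounce: vy ← 0.83·12.229 = 10.150
Arc 4: start y=0.000, vy=10.150 → t=2.072, apex=5.257, x_land=41.482, impact vy=-10.150
  bounce: vy ← 0.83·10.150 = 8.425
Arc 5: start y=0.000, vy=8.425 → t=1.719, apex=3.621, x_land=48.050, impact vy=-8.425
  bounce: vy ← 0.83·8.425 = 6.993

1 3.285 16.078 12.548
2 3.007 11.076 24.035
3 2.496 7.631 33.569
4 2.072 5.257 41.482
5 1.719 3.621 48.050
final: 48.050 6.993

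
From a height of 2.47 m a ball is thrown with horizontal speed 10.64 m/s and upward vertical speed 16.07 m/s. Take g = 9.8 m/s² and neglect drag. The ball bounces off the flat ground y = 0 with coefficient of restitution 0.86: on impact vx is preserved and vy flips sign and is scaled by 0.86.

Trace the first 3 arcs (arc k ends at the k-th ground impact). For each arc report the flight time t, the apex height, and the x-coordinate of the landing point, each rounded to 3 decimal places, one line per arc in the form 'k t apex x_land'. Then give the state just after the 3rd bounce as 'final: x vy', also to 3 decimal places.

1 3.427 15.646 36.460
2 3.073 11.572 69.162
3 2.643 8.558 97.285
final: 97.285 11.138

Arc 1: start y=2.470, vy=16.070 → t=3.427, apex=15.646, x_land=36.460, impact vy=-17.512
  bounce: vy ← 0.86·17.512 = 15.060
Arc 2: start y=0.000, vy=15.060 → t=3.073, apex=11.572, x_land=69.162, impact vy=-15.060
  bounce: vy ← 0.86·15.060 = 12.952
Arc 3: start y=0.000, vy=12.952 → t=2.643, apex=8.558, x_land=97.285, impact vy=-12.952
  bounce: vy ← 0.86·12.952 = 11.138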